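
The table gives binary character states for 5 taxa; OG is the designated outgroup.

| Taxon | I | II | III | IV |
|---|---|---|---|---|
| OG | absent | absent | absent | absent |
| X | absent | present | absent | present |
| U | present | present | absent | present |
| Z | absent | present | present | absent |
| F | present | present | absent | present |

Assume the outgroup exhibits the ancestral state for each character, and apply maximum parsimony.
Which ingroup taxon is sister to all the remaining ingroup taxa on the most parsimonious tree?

The outgroup has state 'absent' for every character, so 'present' is the derived state throughout.
I: derived state 'present' in F and U only — synapomorphy for {F, U}.
II (derived state 'present') is shared by all ingroup taxa — unites the whole ingroup.
III (derived state 'present') is unique to Z (autapomorphy; uninformative for grouping).
IV (derived state 'present') is shared by F, U, and X — a synapomorphy uniting that clade.
Most parsimonious ingroup topology: ((X,(U,F)),Z).
Z is sister to the clade containing all other ingroup taxa, so it is the earliest-diverging (most basal) ingroup lineage.

Z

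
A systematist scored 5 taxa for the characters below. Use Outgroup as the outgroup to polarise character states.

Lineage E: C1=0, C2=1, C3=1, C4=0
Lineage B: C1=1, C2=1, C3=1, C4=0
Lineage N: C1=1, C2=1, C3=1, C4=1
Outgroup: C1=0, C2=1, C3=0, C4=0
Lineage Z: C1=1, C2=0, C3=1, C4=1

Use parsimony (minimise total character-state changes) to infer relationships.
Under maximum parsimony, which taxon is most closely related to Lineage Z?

Lineage N

Character polarity is set by the outgroup: the derived state is whichever differs from the outgroup's state, so for C2 the derived state is '0', and for the remaining characters it is '1'.
C1 (derived state '1') is shared by Lineage B, Lineage N, and Lineage Z — a synapomorphy uniting that clade.
C2 (derived state '0') is unique to Lineage Z (autapomorphy; uninformative for grouping).
All ingroup taxa share the derived state '1' for C3; it defines the ingroup but does not resolve relationships within it.
Only Lineage N and Lineage Z show the derived state '1' for C4, supporting them as a clade.
Most parsimonious ingroup topology: (((Lineage N,Lineage Z),Lineage B),Lineage E).
Lineage Z and Lineage N form a cherry on this tree, so they are sister taxa.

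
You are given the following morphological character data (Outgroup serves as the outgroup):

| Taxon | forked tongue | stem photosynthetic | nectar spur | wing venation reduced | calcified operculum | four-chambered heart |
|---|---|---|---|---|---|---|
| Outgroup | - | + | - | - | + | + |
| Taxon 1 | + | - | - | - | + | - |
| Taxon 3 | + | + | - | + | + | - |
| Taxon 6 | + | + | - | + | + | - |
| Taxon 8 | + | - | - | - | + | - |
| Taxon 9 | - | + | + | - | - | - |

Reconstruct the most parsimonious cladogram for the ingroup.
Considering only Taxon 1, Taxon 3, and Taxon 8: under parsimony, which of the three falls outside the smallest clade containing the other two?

Character polarity is set by the outgroup: the derived state is whichever differs from the outgroup's state, so for stem photosynthetic, calcified operculum, four-chambered heart the derived state is '-', and for the remaining characters it is '+'.
forked tongue (derived state '+') is shared by Taxon 1, Taxon 3, Taxon 6, and Taxon 8 — a synapomorphy uniting that clade.
stem photosynthetic (derived state '-') is shared by Taxon 1 and Taxon 8 — a synapomorphy uniting that clade.
nectar spur: derived state '+' in Taxon 9 only — an autapomorphy, so it tells us nothing about relationships among taxa.
wing venation reduced: derived state '+' in Taxon 3 and Taxon 6 only — synapomorphy for {Taxon 3, Taxon 6}.
calcified operculum (derived state '-') is unique to Taxon 9 (autapomorphy; uninformative for grouping).
four-chambered heart (derived state '-') is shared by all ingroup taxa — unites the whole ingroup.
Most parsimonious ingroup topology: (((Taxon 1,Taxon 8),(Taxon 3,Taxon 6)),Taxon 9).
Taxon 1 and Taxon 8 share a more recent common ancestor with each other than either does with Taxon 3, so Taxon 3 is the least closely related of the three.

Taxon 3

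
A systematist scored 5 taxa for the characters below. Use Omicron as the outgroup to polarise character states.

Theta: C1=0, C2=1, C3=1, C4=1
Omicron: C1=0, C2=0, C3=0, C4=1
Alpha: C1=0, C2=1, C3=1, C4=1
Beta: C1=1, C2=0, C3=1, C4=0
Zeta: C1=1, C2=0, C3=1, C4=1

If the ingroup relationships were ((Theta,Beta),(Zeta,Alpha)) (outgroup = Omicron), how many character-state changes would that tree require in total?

6

Map each character onto ((Theta,Beta),(Zeta,Alpha)) (rooted by Omicron) and count the minimum state changes it requires (Fitch parsimony):
C1: 2; C2: 2; C3: 1; C4: 1.
Total tree length = 6.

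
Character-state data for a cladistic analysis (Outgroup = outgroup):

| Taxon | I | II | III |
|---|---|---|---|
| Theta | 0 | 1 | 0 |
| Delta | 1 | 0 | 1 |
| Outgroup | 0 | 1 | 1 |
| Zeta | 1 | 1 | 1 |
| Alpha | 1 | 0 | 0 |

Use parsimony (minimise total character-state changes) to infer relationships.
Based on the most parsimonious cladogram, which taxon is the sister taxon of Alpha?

Character polarity is set by the outgroup: the derived state is whichever differs from the outgroup's state, so for II, III the derived state is '0', and for the remaining characters it is '1'.
I: derived state '1' in Alpha, Delta, and Zeta only — synapomorphy for {Alpha, Delta, Zeta}.
Only Alpha and Delta show the derived state '0' for II, supporting them as a clade.
III (state '0') occurs in Alpha and Theta but conflicts with the nesting implied by the other characters — most parsimoniously interpreted as homoplasy.
Most parsimonious ingroup topology: (Theta,((Alpha,Delta),Zeta)).
Alpha and Delta form a cherry on this tree, so they are sister taxa.

Delta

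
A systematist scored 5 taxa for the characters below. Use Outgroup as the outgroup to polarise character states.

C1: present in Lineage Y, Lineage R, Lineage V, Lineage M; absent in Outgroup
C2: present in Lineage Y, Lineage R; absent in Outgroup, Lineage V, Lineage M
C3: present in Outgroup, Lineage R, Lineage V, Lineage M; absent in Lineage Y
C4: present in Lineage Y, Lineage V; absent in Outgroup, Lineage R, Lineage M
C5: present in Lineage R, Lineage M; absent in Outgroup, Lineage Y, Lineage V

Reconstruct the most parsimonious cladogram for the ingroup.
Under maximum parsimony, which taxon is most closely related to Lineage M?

Character polarity is set by the outgroup: the derived state is whichever differs from the outgroup's state, so for C3 the derived state is 'absent', and for the remaining characters it is 'present'.
C1 (derived state 'present') is shared by all ingroup taxa — unites the whole ingroup.
C2 groups Lineage R and Lineage Y, which is incompatible with the clades supported by the remaining characters; treating it as convergent (homoplasy) costs fewer steps than any alternative tree.
C3 (derived state 'absent') is unique to Lineage Y (autapomorphy; uninformative for grouping).
Only Lineage V and Lineage Y show the derived state 'present' for C4, supporting them as a clade.
C5: derived state 'present' in Lineage M and Lineage R only — synapomorphy for {Lineage M, Lineage R}.
Most parsimonious ingroup topology: ((Lineage Y,Lineage V),(Lineage R,Lineage M)).
Lineage M and Lineage R form a cherry on this tree, so they are sister taxa.

Lineage R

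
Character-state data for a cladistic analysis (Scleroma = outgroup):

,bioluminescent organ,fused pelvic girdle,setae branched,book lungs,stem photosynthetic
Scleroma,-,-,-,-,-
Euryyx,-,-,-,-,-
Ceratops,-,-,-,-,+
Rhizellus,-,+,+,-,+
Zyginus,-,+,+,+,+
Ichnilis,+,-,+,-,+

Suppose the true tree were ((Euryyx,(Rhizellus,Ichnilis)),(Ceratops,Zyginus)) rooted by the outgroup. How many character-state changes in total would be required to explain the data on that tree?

8

Map each character onto ((Euryyx,(Rhizellus,Ichnilis)),(Ceratops,Zyginus)) (rooted by Scleroma) and count the minimum state changes it requires (Fitch parsimony):
bioluminescent organ: 1; fused pelvic girdle: 2; setae branched: 2; book lungs: 1; stem photosynthetic: 2.
Total tree length = 8.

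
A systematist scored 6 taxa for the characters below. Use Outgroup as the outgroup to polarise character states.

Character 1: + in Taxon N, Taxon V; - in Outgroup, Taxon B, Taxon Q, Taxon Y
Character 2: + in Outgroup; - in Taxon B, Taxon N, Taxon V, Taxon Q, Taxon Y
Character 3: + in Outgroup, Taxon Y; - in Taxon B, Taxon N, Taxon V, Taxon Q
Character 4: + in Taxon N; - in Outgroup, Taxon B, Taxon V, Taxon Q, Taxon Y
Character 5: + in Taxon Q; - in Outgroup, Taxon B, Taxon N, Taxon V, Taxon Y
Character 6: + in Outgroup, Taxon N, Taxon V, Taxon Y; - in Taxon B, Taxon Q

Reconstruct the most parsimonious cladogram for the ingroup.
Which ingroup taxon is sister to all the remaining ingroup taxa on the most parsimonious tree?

Taxon Y

Character polarity is set by the outgroup: the derived state is whichever differs from the outgroup's state, so for Character 2, Character 3, Character 6 the derived state is '-', and for the remaining characters it is '+'.
Only Taxon N and Taxon V show the derived state '+' for Character 1, supporting them as a clade.
Character 2 (derived state '-') is shared by all ingroup taxa — unites the whole ingroup.
Character 3: derived state '-' in Taxon B, Taxon N, Taxon Q, and Taxon V only — synapomorphy for {Taxon B, Taxon N, Taxon Q, Taxon V}.
Character 4: derived state '+' in Taxon N only — an autapomorphy, so it tells us nothing about relationships among taxa.
Character 5 (derived state '+') is unique to Taxon Q (autapomorphy; uninformative for grouping).
Only Taxon B and Taxon Q show the derived state '-' for Character 6, supporting them as a clade.
Most parsimonious ingroup topology: (((Taxon B,Taxon Q),(Taxon N,Taxon V)),Taxon Y).
Taxon Y is sister to the clade containing all other ingroup taxa, so it is the earliest-diverging (most basal) ingroup lineage.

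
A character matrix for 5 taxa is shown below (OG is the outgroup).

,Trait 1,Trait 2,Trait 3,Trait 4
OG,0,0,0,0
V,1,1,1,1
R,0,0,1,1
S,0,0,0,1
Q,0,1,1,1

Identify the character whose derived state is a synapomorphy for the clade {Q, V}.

Trait 2

The outgroup has state '0' for every character, so '1' is the derived state throughout.
Trait 1: derived state '1' in V only — an autapomorphy, so it tells us nothing about relationships among taxa.
Trait 2: derived state '1' in Q and V only — synapomorphy for {Q, V}.
Only Q, R, and V show the derived state '1' for Trait 3, supporting them as a clade.
Trait 4 (derived state '1') is shared by all ingroup taxa — unites the whole ingroup.
Most parsimonious ingroup topology: (((V,Q),R),S).
The clade {Q, V} is supported by Trait 2: its derived state '1' occurs in exactly those taxa and in no other taxon (including the outgroup).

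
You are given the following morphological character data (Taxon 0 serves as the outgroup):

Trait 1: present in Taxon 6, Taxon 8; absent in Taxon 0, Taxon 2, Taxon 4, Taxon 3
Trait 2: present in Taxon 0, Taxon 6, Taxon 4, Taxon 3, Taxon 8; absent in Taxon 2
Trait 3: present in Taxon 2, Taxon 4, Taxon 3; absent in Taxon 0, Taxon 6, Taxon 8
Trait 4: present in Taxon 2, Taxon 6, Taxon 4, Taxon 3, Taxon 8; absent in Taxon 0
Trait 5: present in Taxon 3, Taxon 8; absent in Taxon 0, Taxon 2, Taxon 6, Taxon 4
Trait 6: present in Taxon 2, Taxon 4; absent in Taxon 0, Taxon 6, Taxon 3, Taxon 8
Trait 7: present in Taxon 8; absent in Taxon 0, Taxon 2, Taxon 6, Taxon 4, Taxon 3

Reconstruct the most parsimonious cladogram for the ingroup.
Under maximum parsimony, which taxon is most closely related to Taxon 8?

Taxon 6

Character polarity is set by the outgroup: the derived state is whichever differs from the outgroup's state, so for Trait 2 the derived state is 'absent', and for the remaining characters it is 'present'.
Trait 1: derived state 'present' in Taxon 6 and Taxon 8 only — synapomorphy for {Taxon 6, Taxon 8}.
Trait 2: derived state 'absent' in Taxon 2 only — an autapomorphy, so it tells us nothing about relationships among taxa.
Only Taxon 2, Taxon 3, and Taxon 4 show the derived state 'present' for Trait 3, supporting them as a clade.
Trait 4 (derived state 'present') is shared by all ingroup taxa — unites the whole ingroup.
Trait 5 groups Taxon 3 and Taxon 8, which is incompatible with the clades supported by the remaining characters; treating it as convergent (homoplasy) costs fewer steps than any alternative tree.
Only Taxon 2 and Taxon 4 show the derived state 'present' for Trait 6, supporting them as a clade.
Trait 7 (derived state 'present') is unique to Taxon 8 (autapomorphy; uninformative for grouping).
Most parsimonious ingroup topology: (((Taxon 2,Taxon 4),Taxon 3),(Taxon 6,Taxon 8)).
Taxon 8 and Taxon 6 form a cherry on this tree, so they are sister taxa.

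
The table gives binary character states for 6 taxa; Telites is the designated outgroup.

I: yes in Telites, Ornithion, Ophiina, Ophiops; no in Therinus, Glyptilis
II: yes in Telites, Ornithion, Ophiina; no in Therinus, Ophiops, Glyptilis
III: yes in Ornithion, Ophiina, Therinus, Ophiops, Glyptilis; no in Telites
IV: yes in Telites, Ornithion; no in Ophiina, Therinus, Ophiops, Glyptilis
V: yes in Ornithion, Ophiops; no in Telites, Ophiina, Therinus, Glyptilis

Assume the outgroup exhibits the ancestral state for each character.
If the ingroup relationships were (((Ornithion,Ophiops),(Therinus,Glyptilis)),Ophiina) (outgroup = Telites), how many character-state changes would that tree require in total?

Map each character onto (((Ornithion,Ophiops),(Therinus,Glyptilis)),Ophiina) (rooted by Telites) and count the minimum state changes it requires (Fitch parsimony):
I: 1; II: 2; III: 1; IV: 2; V: 1.
Total tree length = 7.

7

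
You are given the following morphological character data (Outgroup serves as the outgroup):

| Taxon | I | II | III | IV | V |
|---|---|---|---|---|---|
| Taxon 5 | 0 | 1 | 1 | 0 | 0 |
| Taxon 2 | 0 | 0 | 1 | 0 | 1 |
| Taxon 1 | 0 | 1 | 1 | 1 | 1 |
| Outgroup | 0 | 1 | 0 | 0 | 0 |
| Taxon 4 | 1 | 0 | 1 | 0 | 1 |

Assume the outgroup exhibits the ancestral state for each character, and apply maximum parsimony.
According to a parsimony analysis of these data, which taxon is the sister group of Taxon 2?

Taxon 4

Character polarity is set by the outgroup: the derived state is whichever differs from the outgroup's state, so for II the derived state is '0', and for the remaining characters it is '1'.
I: derived state '1' in Taxon 4 only — an autapomorphy, so it tells us nothing about relationships among taxa.
II (derived state '0') is shared by Taxon 2 and Taxon 4 — a synapomorphy uniting that clade.
All ingroup taxa share the derived state '1' for III; it defines the ingroup but does not resolve relationships within it.
IV: derived state '1' in Taxon 1 only — an autapomorphy, so it tells us nothing about relationships among taxa.
V (derived state '1') is shared by Taxon 1, Taxon 2, and Taxon 4 — a synapomorphy uniting that clade.
Most parsimonious ingroup topology: (Taxon 5,((Taxon 2,Taxon 4),Taxon 1)).
Taxon 2 and Taxon 4 form a cherry on this tree, so they are sister taxa.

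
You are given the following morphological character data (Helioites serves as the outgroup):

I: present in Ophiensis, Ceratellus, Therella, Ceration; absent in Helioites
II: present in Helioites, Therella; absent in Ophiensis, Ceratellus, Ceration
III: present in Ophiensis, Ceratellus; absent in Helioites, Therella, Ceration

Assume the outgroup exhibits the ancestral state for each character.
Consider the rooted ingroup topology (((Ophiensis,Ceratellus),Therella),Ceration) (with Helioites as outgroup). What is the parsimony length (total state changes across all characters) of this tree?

4

Map each character onto (((Ophiensis,Ceratellus),Therella),Ceration) (rooted by Helioites) and count the minimum state changes it requires (Fitch parsimony):
I: 1; II: 2; III: 1.
Total tree length = 4.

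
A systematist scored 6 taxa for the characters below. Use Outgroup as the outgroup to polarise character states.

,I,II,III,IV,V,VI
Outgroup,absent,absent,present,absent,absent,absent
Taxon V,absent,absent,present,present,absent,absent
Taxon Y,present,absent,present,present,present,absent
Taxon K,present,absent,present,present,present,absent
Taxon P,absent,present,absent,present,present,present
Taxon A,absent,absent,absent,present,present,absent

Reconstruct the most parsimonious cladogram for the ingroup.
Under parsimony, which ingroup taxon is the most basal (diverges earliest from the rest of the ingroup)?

Character polarity is set by the outgroup: the derived state is whichever differs from the outgroup's state, so for III the derived state is 'absent', and for the remaining characters it is 'present'.
I (derived state 'present') is shared by Taxon K and Taxon Y — a synapomorphy uniting that clade.
II: derived state 'present' in Taxon P only — an autapomorphy, so it tells us nothing about relationships among taxa.
III (derived state 'absent') is shared by Taxon A and Taxon P — a synapomorphy uniting that clade.
All ingroup taxa share the derived state 'present' for IV; it defines the ingroup but does not resolve relationships within it.
V (derived state 'present') is shared by Taxon A, Taxon K, Taxon P, and Taxon Y — a synapomorphy uniting that clade.
VI: derived state 'present' in Taxon P only — an autapomorphy, so it tells us nothing about relationships among taxa.
Most parsimonious ingroup topology: (Taxon V,((Taxon Y,Taxon K),(Taxon P,Taxon A))).
Taxon V is sister to the clade containing all other ingroup taxa, so it is the earliest-diverging (most basal) ingroup lineage.

Taxon V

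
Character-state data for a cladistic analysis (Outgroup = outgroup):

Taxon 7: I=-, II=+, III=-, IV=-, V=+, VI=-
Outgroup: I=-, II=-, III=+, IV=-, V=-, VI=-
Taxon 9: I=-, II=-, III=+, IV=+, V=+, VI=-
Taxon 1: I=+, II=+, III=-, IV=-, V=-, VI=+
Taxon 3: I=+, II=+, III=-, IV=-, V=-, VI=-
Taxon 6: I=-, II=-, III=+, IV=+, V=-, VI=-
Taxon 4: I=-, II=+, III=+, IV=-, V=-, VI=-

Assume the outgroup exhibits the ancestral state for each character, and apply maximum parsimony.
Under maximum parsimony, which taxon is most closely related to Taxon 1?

Character polarity is set by the outgroup: the derived state is whichever differs from the outgroup's state, so for III the derived state is '-', and for the remaining characters it is '+'.
I (derived state '+') is shared by Taxon 1 and Taxon 3 — a synapomorphy uniting that clade.
Only Taxon 1, Taxon 3, Taxon 4, and Taxon 7 show the derived state '+' for II, supporting them as a clade.
Only Taxon 1, Taxon 3, and Taxon 7 show the derived state '-' for III, supporting them as a clade.
IV (derived state '+') is shared by Taxon 6 and Taxon 9 — a synapomorphy uniting that clade.
V (state '+') occurs in Taxon 7 and Taxon 9 but conflicts with the nesting implied by the other characters — most parsimoniously interpreted as homoplasy.
VI: derived state '+' in Taxon 1 only — an autapomorphy, so it tells us nothing about relationships among taxa.
Most parsimonious ingroup topology: ((Taxon 6,Taxon 9),(((Taxon 1,Taxon 3),Taxon 7),Taxon 4)).
Taxon 1 and Taxon 3 form a cherry on this tree, so they are sister taxa.

Taxon 3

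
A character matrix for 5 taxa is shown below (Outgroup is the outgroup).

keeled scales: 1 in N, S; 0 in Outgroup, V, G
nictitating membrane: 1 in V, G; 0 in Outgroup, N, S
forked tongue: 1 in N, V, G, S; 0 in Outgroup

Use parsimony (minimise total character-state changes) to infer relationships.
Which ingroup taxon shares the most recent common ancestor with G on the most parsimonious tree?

V

The outgroup has state '0' for every character, so '1' is the derived state throughout.
Only N and S show the derived state '1' for keeled scales, supporting them as a clade.
nictitating membrane: derived state '1' in G and V only — synapomorphy for {G, V}.
forked tongue (derived state '1') is shared by all ingroup taxa — unites the whole ingroup.
Most parsimonious ingroup topology: ((N,S),(V,G)).
G and V form a cherry on this tree, so they are sister taxa.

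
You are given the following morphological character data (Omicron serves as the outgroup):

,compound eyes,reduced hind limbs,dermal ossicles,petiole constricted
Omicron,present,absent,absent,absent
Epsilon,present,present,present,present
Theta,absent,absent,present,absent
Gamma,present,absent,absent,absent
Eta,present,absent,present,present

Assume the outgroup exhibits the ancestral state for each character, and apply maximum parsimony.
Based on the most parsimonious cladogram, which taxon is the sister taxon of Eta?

Epsilon

Character polarity is set by the outgroup: the derived state is whichever differs from the outgroup's state, so for compound eyes the derived state is 'absent', and for the remaining characters it is 'present'.
compound eyes: derived state 'absent' in Theta only — an autapomorphy, so it tells us nothing about relationships among taxa.
reduced hind limbs (derived state 'present') is unique to Epsilon (autapomorphy; uninformative for grouping).
dermal ossicles: derived state 'present' in Epsilon, Eta, and Theta only — synapomorphy for {Epsilon, Eta, Theta}.
Only Epsilon and Eta show the derived state 'present' for petiole constricted, supporting them as a clade.
Most parsimonious ingroup topology: (((Epsilon,Eta),Theta),Gamma).
Eta and Epsilon form a cherry on this tree, so they are sister taxa.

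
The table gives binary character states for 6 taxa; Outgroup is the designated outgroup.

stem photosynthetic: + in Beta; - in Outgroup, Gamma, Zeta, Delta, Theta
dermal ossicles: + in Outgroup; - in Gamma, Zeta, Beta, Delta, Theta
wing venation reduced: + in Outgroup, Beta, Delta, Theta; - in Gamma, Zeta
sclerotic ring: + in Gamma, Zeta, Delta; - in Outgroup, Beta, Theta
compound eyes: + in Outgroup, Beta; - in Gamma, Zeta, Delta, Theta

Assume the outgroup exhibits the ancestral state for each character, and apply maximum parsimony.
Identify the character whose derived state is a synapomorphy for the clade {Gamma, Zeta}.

Character polarity is set by the outgroup: the derived state is whichever differs from the outgroup's state, so for dermal ossicles, wing venation reduced, compound eyes the derived state is '-', and for the remaining characters it is '+'.
stem photosynthetic: derived state '+' in Beta only — an autapomorphy, so it tells us nothing about relationships among taxa.
All ingroup taxa share the derived state '-' for dermal ossicles; it defines the ingroup but does not resolve relationships within it.
Only Gamma and Zeta show the derived state '-' for wing venation reduced, supporting them as a clade.
sclerotic ring: derived state '+' in Delta, Gamma, and Zeta only — synapomorphy for {Delta, Gamma, Zeta}.
Only Delta, Gamma, Theta, and Zeta show the derived state '-' for compound eyes, supporting them as a clade.
Most parsimonious ingroup topology: ((((Gamma,Zeta),Delta),Theta),Beta).
The clade {Gamma, Zeta} is supported by wing venation reduced: its derived state '-' occurs in exactly those taxa and in no other taxon (including the outgroup).

wing venation reduced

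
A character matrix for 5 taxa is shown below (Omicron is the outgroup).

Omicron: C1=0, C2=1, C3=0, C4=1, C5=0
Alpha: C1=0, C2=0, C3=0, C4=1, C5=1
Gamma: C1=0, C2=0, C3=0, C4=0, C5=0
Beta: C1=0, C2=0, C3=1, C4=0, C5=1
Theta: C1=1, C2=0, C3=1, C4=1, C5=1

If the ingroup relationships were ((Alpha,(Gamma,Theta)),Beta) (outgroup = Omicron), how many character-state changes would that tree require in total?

8

Map each character onto ((Alpha,(Gamma,Theta)),Beta) (rooted by Omicron) and count the minimum state changes it requires (Fitch parsimony):
C1: 1; C2: 1; C3: 2; C4: 2; C5: 2.
Total tree length = 8.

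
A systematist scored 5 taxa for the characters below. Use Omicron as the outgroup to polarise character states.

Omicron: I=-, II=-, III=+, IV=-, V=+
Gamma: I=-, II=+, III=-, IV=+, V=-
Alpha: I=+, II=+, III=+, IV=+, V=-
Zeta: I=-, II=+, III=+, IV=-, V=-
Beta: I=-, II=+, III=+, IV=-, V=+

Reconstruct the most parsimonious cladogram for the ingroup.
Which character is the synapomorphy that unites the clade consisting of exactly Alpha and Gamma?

IV

Character polarity is set by the outgroup: the derived state is whichever differs from the outgroup's state, so for III, V the derived state is '-', and for the remaining characters it is '+'.
I (derived state '+') is unique to Alpha (autapomorphy; uninformative for grouping).
II (derived state '+') is shared by all ingroup taxa — unites the whole ingroup.
III (derived state '-') is unique to Gamma (autapomorphy; uninformative for grouping).
Only Alpha and Gamma show the derived state '+' for IV, supporting them as a clade.
V: derived state '-' in Alpha, Gamma, and Zeta only — synapomorphy for {Alpha, Gamma, Zeta}.
Most parsimonious ingroup topology: (((Gamma,Alpha),Zeta),Beta).
The clade {Alpha, Gamma} is supported by IV: its derived state '+' occurs in exactly those taxa and in no other taxon (including the outgroup).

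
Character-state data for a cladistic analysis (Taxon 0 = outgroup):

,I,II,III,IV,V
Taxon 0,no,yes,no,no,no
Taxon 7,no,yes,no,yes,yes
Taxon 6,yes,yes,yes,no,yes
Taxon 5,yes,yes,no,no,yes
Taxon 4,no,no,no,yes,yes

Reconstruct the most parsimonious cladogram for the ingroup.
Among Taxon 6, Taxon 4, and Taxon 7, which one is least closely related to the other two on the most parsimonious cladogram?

Taxon 6

Character polarity is set by the outgroup: the derived state is whichever differs from the outgroup's state, so for II the derived state is 'no', and for the remaining characters it is 'yes'.
I: derived state 'yes' in Taxon 5 and Taxon 6 only — synapomorphy for {Taxon 5, Taxon 6}.
II (derived state 'no') is unique to Taxon 4 (autapomorphy; uninformative for grouping).
III (derived state 'yes') is unique to Taxon 6 (autapomorphy; uninformative for grouping).
Only Taxon 4 and Taxon 7 show the derived state 'yes' for IV, supporting them as a clade.
All ingroup taxa share the derived state 'yes' for V; it defines the ingroup but does not resolve relationships within it.
Most parsimonious ingroup topology: ((Taxon 7,Taxon 4),(Taxon 6,Taxon 5)).
Taxon 7 and Taxon 4 share a more recent common ancestor with each other than either does with Taxon 6, so Taxon 6 is the least closely related of the three.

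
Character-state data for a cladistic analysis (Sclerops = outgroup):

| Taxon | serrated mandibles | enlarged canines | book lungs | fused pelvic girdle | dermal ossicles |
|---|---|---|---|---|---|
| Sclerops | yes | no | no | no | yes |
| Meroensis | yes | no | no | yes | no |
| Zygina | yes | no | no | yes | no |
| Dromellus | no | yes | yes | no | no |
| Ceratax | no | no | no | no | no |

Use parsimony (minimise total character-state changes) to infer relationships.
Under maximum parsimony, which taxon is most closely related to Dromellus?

Ceratax

Character polarity is set by the outgroup: the derived state is whichever differs from the outgroup's state, so for serrated mandibles, dermal ossicles the derived state is 'no', and for the remaining characters it is 'yes'.
serrated mandibles: derived state 'no' in Ceratax and Dromellus only — synapomorphy for {Ceratax, Dromellus}.
enlarged canines: derived state 'yes' in Dromellus only — an autapomorphy, so it tells us nothing about relationships among taxa.
book lungs (derived state 'yes') is unique to Dromellus (autapomorphy; uninformative for grouping).
fused pelvic girdle (derived state 'yes') is shared by Meroensis and Zygina — a synapomorphy uniting that clade.
dermal ossicles (derived state 'no') is shared by all ingroup taxa — unites the whole ingroup.
Most parsimonious ingroup topology: ((Meroensis,Zygina),(Dromellus,Ceratax)).
Dromellus and Ceratax form a cherry on this tree, so they are sister taxa.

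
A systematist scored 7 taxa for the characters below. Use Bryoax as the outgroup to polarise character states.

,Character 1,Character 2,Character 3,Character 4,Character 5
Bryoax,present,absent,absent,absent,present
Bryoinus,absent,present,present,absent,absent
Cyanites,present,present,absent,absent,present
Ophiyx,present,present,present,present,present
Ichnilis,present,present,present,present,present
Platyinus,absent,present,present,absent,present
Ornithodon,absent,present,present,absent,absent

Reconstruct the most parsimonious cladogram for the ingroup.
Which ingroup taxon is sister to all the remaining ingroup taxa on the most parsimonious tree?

Character polarity is set by the outgroup: the derived state is whichever differs from the outgroup's state, so for Character 1, Character 5 the derived state is 'absent', and for the remaining characters it is 'present'.
Character 1 (derived state 'absent') is shared by Bryoinus, Ornithodon, and Platyinus — a synapomorphy uniting that clade.
All ingroup taxa share the derived state 'present' for Character 2; it defines the ingroup but does not resolve relationships within it.
Only Bryoinus, Ichnilis, Ophiyx, Ornithodon, and Platyinus show the derived state 'present' for Character 3, supporting them as a clade.
Only Ichnilis and Ophiyx show the derived state 'present' for Character 4, supporting them as a clade.
Character 5: derived state 'absent' in Bryoinus and Ornithodon only — synapomorphy for {Bryoinus, Ornithodon}.
Most parsimonious ingroup topology: ((((Bryoinus,Ornithodon),Platyinus),(Ophiyx,Ichnilis)),Cyanites).
Cyanites is sister to the clade containing all other ingroup taxa, so it is the earliest-diverging (most basal) ingroup lineage.

Cyanites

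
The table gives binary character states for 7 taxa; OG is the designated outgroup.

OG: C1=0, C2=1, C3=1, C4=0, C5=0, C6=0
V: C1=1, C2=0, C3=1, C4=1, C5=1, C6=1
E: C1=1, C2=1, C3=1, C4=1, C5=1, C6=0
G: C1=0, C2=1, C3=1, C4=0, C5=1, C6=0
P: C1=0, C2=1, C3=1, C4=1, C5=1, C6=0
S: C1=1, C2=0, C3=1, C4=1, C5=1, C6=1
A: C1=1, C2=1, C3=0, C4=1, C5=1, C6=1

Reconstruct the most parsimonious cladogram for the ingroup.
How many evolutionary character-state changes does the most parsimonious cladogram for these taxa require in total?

6

Character polarity is set by the outgroup: the derived state is whichever differs from the outgroup's state, so for C2, C3 the derived state is '0', and for the remaining characters it is '1'.
C1: derived state '1' in A, E, S, and V only — synapomorphy for {A, E, S, V}.
Only S and V show the derived state '0' for C2, supporting them as a clade.
C3 (derived state '0') is unique to A (autapomorphy; uninformative for grouping).
C4 (derived state '1') is shared by A, E, P, S, and V — a synapomorphy uniting that clade.
All ingroup taxa share the derived state '1' for C5; it defines the ingroup but does not resolve relationships within it.
C6: derived state '1' in A, S, and V only — synapomorphy for {A, S, V}.
Most parsimonious ingroup topology: (((((V,S),A),E),P),G).
Changes per character on this tree: C1: 1; C2: 1; C3: 1; C4: 1; C5: 1; C6: 1.
Total = 6.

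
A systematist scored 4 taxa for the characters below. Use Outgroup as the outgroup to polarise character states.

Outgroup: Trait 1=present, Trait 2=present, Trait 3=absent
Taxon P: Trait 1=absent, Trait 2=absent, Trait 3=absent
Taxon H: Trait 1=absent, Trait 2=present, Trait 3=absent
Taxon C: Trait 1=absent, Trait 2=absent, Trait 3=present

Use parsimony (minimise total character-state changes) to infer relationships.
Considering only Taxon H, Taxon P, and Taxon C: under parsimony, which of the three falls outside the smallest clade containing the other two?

Taxon H

Character polarity is set by the outgroup: the derived state is whichever differs from the outgroup's state, so for Trait 1, Trait 2 the derived state is 'absent', and for the remaining characters it is 'present'.
Trait 1 (derived state 'absent') is shared by all ingroup taxa — unites the whole ingroup.
Only Taxon C and Taxon P show the derived state 'absent' for Trait 2, supporting them as a clade.
Trait 3 (derived state 'present') is unique to Taxon C (autapomorphy; uninformative for grouping).
Most parsimonious ingroup topology: ((Taxon P,Taxon C),Taxon H).
Taxon P and Taxon C share a more recent common ancestor with each other than either does with Taxon H, so Taxon H is the least closely related of the three.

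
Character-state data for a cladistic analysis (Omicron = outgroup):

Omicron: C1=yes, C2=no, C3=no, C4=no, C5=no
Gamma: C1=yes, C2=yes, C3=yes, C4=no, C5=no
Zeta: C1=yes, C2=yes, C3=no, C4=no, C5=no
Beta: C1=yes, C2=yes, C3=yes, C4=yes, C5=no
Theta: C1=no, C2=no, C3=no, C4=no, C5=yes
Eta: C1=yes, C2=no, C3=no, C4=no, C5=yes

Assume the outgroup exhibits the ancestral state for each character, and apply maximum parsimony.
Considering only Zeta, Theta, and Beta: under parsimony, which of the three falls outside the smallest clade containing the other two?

Theta

Character polarity is set by the outgroup: the derived state is whichever differs from the outgroup's state, so for C1 the derived state is 'no', and for the remaining characters it is 'yes'.
C1 (derived state 'no') is unique to Theta (autapomorphy; uninformative for grouping).
C2: derived state 'yes' in Beta, Gamma, and Zeta only — synapomorphy for {Beta, Gamma, Zeta}.
C3 (derived state 'yes') is shared by Beta and Gamma — a synapomorphy uniting that clade.
C4 (derived state 'yes') is unique to Beta (autapomorphy; uninformative for grouping).
Only Eta and Theta show the derived state 'yes' for C5, supporting them as a clade.
Most parsimonious ingroup topology: ((Theta,Eta),((Gamma,Beta),Zeta)).
Zeta and Beta share a more recent common ancestor with each other than either does with Theta, so Theta is the least closely related of the three.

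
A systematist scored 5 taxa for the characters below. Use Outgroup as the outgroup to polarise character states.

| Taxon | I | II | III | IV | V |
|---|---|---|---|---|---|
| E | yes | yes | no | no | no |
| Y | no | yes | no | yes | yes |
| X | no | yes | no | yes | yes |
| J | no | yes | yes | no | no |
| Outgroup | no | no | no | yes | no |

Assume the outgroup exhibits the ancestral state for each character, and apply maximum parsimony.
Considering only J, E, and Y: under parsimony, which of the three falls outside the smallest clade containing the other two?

Character polarity is set by the outgroup: the derived state is whichever differs from the outgroup's state, so for IV the derived state is 'no', and for the remaining characters it is 'yes'.
I: derived state 'yes' in E only — an autapomorphy, so it tells us nothing about relationships among taxa.
All ingroup taxa share the derived state 'yes' for II; it defines the ingroup but does not resolve relationships within it.
III: derived state 'yes' in J only — an autapomorphy, so it tells us nothing about relationships among taxa.
IV: derived state 'no' in E and J only — synapomorphy for {E, J}.
V: derived state 'yes' in X and Y only — synapomorphy for {X, Y}.
Most parsimonious ingroup topology: ((E,J),(X,Y)).
J and E share a more recent common ancestor with each other than either does with Y, so Y is the least closely related of the three.

Y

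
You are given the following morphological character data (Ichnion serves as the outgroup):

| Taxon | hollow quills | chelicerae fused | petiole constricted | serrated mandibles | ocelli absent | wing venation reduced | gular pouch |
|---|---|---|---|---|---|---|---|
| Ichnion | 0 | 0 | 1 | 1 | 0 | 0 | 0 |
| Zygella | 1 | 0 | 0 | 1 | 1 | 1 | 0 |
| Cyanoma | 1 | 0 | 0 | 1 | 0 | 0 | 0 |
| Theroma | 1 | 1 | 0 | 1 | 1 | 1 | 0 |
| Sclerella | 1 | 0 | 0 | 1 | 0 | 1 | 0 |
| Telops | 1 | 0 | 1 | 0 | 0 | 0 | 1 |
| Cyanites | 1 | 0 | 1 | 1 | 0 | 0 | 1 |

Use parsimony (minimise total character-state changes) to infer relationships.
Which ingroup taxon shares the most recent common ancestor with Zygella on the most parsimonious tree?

Theroma

Character polarity is set by the outgroup: the derived state is whichever differs from the outgroup's state, so for petiole constricted, serrated mandibles the derived state is '0', and for the remaining characters it is '1'.
All ingroup taxa share the derived state '1' for hollow quills; it defines the ingroup but does not resolve relationships within it.
chelicerae fused: derived state '1' in Theroma only — an autapomorphy, so it tells us nothing about relationships among taxa.
petiole constricted: derived state '0' in Cyanoma, Sclerella, Theroma, and Zygella only — synapomorphy for {Cyanoma, Sclerella, Theroma, Zygella}.
serrated mandibles (derived state '0') is unique to Telops (autapomorphy; uninformative for grouping).
ocelli absent (derived state '1') is shared by Theroma and Zygella — a synapomorphy uniting that clade.
wing venation reduced (derived state '1') is shared by Sclerella, Theroma, and Zygella — a synapomorphy uniting that clade.
gular pouch: derived state '1' in Cyanites and Telops only — synapomorphy for {Cyanites, Telops}.
Most parsimonious ingroup topology: ((((Zygella,Theroma),Sclerella),Cyanoma),(Telops,Cyanites)).
Zygella and Theroma form a cherry on this tree, so they are sister taxa.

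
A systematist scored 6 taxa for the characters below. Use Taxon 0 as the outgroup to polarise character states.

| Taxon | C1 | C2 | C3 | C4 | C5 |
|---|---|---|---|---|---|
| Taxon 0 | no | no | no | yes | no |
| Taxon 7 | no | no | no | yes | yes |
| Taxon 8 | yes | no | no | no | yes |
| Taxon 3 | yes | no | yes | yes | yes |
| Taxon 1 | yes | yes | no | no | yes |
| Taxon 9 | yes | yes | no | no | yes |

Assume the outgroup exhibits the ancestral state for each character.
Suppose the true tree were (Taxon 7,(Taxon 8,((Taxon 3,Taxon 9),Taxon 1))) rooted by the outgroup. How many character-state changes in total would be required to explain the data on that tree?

7

Map each character onto (Taxon 7,(Taxon 8,((Taxon 3,Taxon 9),Taxon 1))) (rooted by Taxon 0) and count the minimum state changes it requires (Fitch parsimony):
C1: 1; C2: 2; C3: 1; C4: 2; C5: 1.
Total tree length = 7.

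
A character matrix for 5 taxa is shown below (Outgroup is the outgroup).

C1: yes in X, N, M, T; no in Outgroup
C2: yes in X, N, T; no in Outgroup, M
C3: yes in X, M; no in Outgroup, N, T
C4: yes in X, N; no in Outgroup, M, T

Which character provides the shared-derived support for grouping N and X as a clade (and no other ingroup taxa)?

The outgroup has state 'no' for every character, so 'yes' is the derived state throughout.
All ingroup taxa share the derived state 'yes' for C1; it defines the ingroup but does not resolve relationships within it.
C2: derived state 'yes' in N, T, and X only — synapomorphy for {N, T, X}.
C3 groups M and X, which is incompatible with the clades supported by the remaining characters; treating it as convergent (homoplasy) costs fewer steps than any alternative tree.
C4 (derived state 'yes') is shared by N and X — a synapomorphy uniting that clade.
Most parsimonious ingroup topology: (((X,N),T),M).
The clade {N, X} is supported by C4: its derived state 'yes' occurs in exactly those taxa and in no other taxon (including the outgroup).

C4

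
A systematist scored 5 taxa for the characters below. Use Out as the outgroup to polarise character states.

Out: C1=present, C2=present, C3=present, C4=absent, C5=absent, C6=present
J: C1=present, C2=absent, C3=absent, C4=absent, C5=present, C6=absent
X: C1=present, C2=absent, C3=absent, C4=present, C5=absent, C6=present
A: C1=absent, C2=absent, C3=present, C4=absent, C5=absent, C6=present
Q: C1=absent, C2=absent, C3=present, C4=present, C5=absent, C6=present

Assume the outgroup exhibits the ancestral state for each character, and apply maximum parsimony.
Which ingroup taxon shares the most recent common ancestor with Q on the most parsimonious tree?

A

Character polarity is set by the outgroup: the derived state is whichever differs from the outgroup's state, so for C1, C2, C3, C6 the derived state is 'absent', and for the remaining characters it is 'present'.
C1: derived state 'absent' in A and Q only — synapomorphy for {A, Q}.
C2 (derived state 'absent') is shared by all ingroup taxa — unites the whole ingroup.
C3: derived state 'absent' in J and X only — synapomorphy for {J, X}.
C4 (state 'present') occurs in Q and X but conflicts with the nesting implied by the other characters — most parsimoniously interpreted as homoplasy.
C5 (derived state 'present') is unique to J (autapomorphy; uninformative for grouping).
C6: derived state 'absent' in J only — an autapomorphy, so it tells us nothing about relationships among taxa.
Most parsimonious ingroup topology: ((Q,A),(X,J)).
Q and A form a cherry on this tree, so they are sister taxa.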